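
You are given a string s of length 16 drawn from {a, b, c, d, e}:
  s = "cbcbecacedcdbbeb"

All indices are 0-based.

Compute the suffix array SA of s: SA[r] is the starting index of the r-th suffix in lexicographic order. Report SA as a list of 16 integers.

rank→(start, suffix):
  0 → (6, 'acedcdbbeb')
  1 → (15, 'b')
  2 → (12, 'bbeb')
  3 → (1, 'bcbecacedcdbbeb')
  4 → (13, 'beb')
  5 → (3, 'becacedcdbbeb')
  6 → (5, 'cacedcdbbeb')
  7 → (0, 'cbcbecacedcdbbeb')
  8 → (2, 'cbecacedcdbbeb')
  9 → (10, 'cdbbeb')
  10 → (7, 'cedcdbbeb')
  11 → (11, 'dbbeb')
  12 → (9, 'dcdbbeb')
  13 → (14, 'eb')
  14 → (4, 'ecacedcdbbeb')
  15 → (8, 'edcdbbeb')

[6, 15, 12, 1, 13, 3, 5, 0, 2, 10, 7, 11, 9, 14, 4, 8]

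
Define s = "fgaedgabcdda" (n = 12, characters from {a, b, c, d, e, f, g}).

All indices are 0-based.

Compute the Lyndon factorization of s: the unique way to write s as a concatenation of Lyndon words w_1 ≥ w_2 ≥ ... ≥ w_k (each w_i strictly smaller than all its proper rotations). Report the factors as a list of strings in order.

emit factor 1: 'fg' (i=0, period=2)
emit factor 2: 'aedg' (i=2, period=4)
emit factor 3: 'abcdd' (i=6, period=5)
emit factor 4: 'a' (i=11, period=1)

["fg", "aedg", "abcdd", "a"]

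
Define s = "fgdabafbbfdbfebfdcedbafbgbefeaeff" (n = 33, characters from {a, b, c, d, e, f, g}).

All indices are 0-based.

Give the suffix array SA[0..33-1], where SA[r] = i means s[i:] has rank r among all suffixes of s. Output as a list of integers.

rank→(start, suffix):
  0 → (3, 'abafbbfdbfebfdcedbafbgbefeaeff')
  1 → (29, 'aeff')
  2 → (5, 'afbbfdbfebfdcedbafbgbefeaeff')
  3 → (21, 'afbgbefeaeff')
  4 → (4, 'bafbbfdbfebfdcedbafbgbefeaeff')
  5 → (20, 'bafbgbefeaeff')
  6 → (7, 'bbfdbfebfdcedbafbgbefeaeff')
  7 → (25, 'befeaeff')
  8 → (8, 'bfdbfebfdcedbafbgbefeaeff')
  9 → (14, 'bfdcedbafbgbefeaeff')
  10 → (11, 'bfebfdcedbafbgbefeaeff')
  11 → (23, 'bgbefeaeff')
  12 → (17, 'cedbafbgbefeaeff')
  13 → (2, 'dabafbbfdbfebfdcedbafbgbefeaeff')
  14 → (19, 'dbafbgbefeaeff')
  15 → (10, 'dbfebfdcedbafbgbefeaeff')
  16 → (16, 'dcedbafbgbefeaeff')
  17 → (28, 'eaeff')
  18 → (13, 'ebfdcedbafbgbefeaeff')
  19 → (18, 'edbafbgbefeaeff')
  20 → (26, 'efeaeff')
  21 → (30, 'eff')
  22 → (32, 'f')
  23 → (6, 'fbbfdbfebfdcedbafbgbefeaeff')
  24 → (22, 'fbgbefeaeff')
  25 → (9, 'fdbfebfdcedbafbgbefeaeff')
  26 → (15, 'fdcedbafbgbefeaeff')
  27 → (27, 'feaeff')
  28 → (12, 'febfdcedbafbgbefeaeff')
  29 → (31, 'ff')
  30 → (0, 'fgdabafbbfdbfebfdcedbafbgbefeaeff')
  31 → (24, 'gbefeaeff')
  32 → (1, 'gdabafbbfdbfebfdcedbafbgbefeaeff')

[3, 29, 5, 21, 4, 20, 7, 25, 8, 14, 11, 23, 17, 2, 19, 10, 16, 28, 13, 18, 26, 30, 32, 6, 22, 9, 15, 27, 12, 31, 0, 24, 1]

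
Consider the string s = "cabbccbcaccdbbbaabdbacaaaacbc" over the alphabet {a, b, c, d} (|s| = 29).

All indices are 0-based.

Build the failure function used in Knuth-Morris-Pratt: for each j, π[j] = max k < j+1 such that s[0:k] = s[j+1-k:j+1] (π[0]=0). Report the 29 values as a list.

π[0] = 0
j=1 s[j]='a': π[1]=0 (border '')
j=2 s[j]='b': π[2]=0 (border '')
j=3 s[j]='b': π[3]=0 (border '')
j=4 s[j]='c': π[4]=1 (border 'c')
j=5 s[j]='c': k: 1→0; π[5]=1 (border 'c')
j=6 s[j]='b': k: 1→0; π[6]=0 (border '')
j=7 s[j]='c': π[7]=1 (border 'c')
j=8 s[j]='a': π[8]=2 (border 'ca')
j=9 s[j]='c': k: 2→0; π[9]=1 (border 'c')
j=10 s[j]='c': k: 1→0; π[10]=1 (border 'c')
j=11 s[j]='d': k: 1→0; π[11]=0 (border '')
j=12 s[j]='b': π[12]=0 (border '')
j=13 s[j]='b': π[13]=0 (border '')
j=14 s[j]='b': π[14]=0 (border '')
j=15 s[j]='a': π[15]=0 (border '')
j=16 s[j]='a': π[16]=0 (border '')
j=17 s[j]='b': π[17]=0 (border '')
j=18 s[j]='d': π[18]=0 (border '')
j=19 s[j]='b': π[19]=0 (border '')
j=20 s[j]='a': π[20]=0 (border '')
j=21 s[j]='c': π[21]=1 (border 'c')
j=22 s[j]='a': π[22]=2 (border 'ca')
j=23 s[j]='a': k: 2→0; π[23]=0 (border '')
j=24 s[j]='a': π[24]=0 (border '')
j=25 s[j]='a': π[25]=0 (border '')
j=26 s[j]='c': π[26]=1 (border 'c')
j=27 s[j]='b': k: 1→0; π[27]=0 (border '')
j=28 s[j]='c': π[28]=1 (border 'c')

[0, 0, 0, 0, 1, 1, 0, 1, 2, 1, 1, 0, 0, 0, 0, 0, 0, 0, 0, 0, 0, 1, 2, 0, 0, 0, 1, 0, 1]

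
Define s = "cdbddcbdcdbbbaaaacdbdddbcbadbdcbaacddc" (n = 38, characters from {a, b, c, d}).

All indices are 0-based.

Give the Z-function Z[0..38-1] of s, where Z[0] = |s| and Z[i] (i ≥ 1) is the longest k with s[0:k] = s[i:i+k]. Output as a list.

Z[0]=38
i=1: i≥r, start 0; Z[1]=0
i=2: i≥r, start 0; Z[2]=0
i=3: i≥r, start 0; Z[3]=0
i=4: i≥r, start 0; Z[4]=0
i=5: i≥r, start 0; Z[5]=1 scan→box=[5,6)
i=6: i≥r, start 0; Z[6]=0
i=7: i≥r, start 0; Z[7]=0
i=8: i≥r, start 0; Z[8]=3 scan→box=[8,11)
i=9: min(r-i=2, Z[1]=0)=0; Z[9]=0
i=10: min(r-i=1, Z[2]=0)=0; Z[10]=0
i=11: i≥r, start 0; Z[11]=0
i=12: i≥r, start 0; Z[12]=0
i=13: i≥r, start 0; Z[13]=0
i=14: i≥r, start 0; Z[14]=0
i=15: i≥r, start 0; Z[15]=0
i=16: i≥r, start 0; Z[16]=0
i=17: i≥r, start 0; Z[17]=5 scan→box=[17,22)
i=18: min(r-i=4, Z[1]=0)=0; Z[18]=0
i=19: min(r-i=3, Z[2]=0)=0; Z[19]=0
i=20: min(r-i=2, Z[3]=0)=0; Z[20]=0
i=21: min(r-i=1, Z[4]=0)=0; Z[21]=0
i=22: i≥r, start 0; Z[22]=0
i=23: i≥r, start 0; Z[23]=0
i=24: i≥r, start 0; Z[24]=1 scan→box=[24,25)
i=25: i≥r, start 0; Z[25]=0
i=26: i≥r, start 0; Z[26]=0
i=27: i≥r, start 0; Z[27]=0
i=28: i≥r, start 0; Z[28]=0
i=29: i≥r, start 0; Z[29]=0
i=30: i≥r, start 0; Z[30]=1 scan→box=[30,31)
i=31: i≥r, start 0; Z[31]=0
i=32: i≥r, start 0; Z[32]=0
i=33: i≥r, start 0; Z[33]=0
i=34: i≥r, start 0; Z[34]=2 scan→box=[34,36)
i=35: min(r-i=1, Z[1]=0)=0; Z[35]=0
i=36: i≥r, start 0; Z[36]=0
i=37: i≥r, start 0; Z[37]=1 scan→box=[37,38)

[38, 0, 0, 0, 0, 1, 0, 0, 3, 0, 0, 0, 0, 0, 0, 0, 0, 5, 0, 0, 0, 0, 0, 0, 1, 0, 0, 0, 0, 0, 1, 0, 0, 0, 2, 0, 0, 1]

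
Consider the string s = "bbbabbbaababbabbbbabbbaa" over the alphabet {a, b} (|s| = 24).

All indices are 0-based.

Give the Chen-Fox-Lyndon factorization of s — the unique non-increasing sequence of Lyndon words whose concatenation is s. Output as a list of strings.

emit factor 1: 'b' (i=0, period=1)
emit factor 2: 'b' (i=1, period=1)
emit factor 3: 'b' (i=2, period=1)
emit factor 4: 'abbb' (i=3, period=4)
emit factor 5: 'aababbabbbbabbb' (i=7, period=15)
emit factor 6: 'a' (i=22, period=1)
emit factor 7: 'a' (i=23, period=1)

["b", "b", "b", "abbb", "aababbabbbbabbb", "a", "a"]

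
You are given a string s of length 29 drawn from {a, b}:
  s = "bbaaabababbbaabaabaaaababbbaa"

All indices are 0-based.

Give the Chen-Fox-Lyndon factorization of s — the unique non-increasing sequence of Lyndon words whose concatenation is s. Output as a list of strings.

["b", "b", "aaabababbbaabaab", "aaaababbb", "a", "a"]

emit factor 1: 'b' (i=0, period=1)
emit factor 2: 'b' (i=1, period=1)
emit factor 3: 'aaabababbbaabaab' (i=2, period=16)
emit factor 4: 'aaaababbb' (i=18, period=9)
emit factor 5: 'a' (i=27, period=1)
emit factor 6: 'a' (i=28, period=1)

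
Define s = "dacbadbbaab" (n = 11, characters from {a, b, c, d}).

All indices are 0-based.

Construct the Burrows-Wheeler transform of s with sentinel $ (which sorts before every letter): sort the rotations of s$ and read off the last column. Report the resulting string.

rank  rotation      last
    0  $dacbadbbaab  b
    1  aab$dacbadbb  b
    2  ab$dacbadbba  a
    3  acbadbbaab$d  d
    4  adbbaab$dacb  b
    5  b$dacbadbbaa  a
    6  baab$dacbadb  b
    7  badbbaab$dac  c
    8  bbaab$dacbad  d
    9  cbadbbaab$da  a
   10  dacbadbbaab$  $
   11  dbbaab$dacba  a

bbadbabcda$a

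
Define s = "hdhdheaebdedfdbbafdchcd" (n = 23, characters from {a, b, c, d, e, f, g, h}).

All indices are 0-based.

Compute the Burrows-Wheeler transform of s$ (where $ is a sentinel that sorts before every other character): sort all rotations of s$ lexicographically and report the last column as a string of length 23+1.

debbdehdcffbehhhaddac$dd

rank  rotation                  last
    0  $hdhdheaebdedfdbbafdchcd  d
    1  aebdedfdbbafdchcd$hdhdhe  e
    2  afdchcd$hdhdheaebdedfdbb  b
    3  bafdchcd$hdhdheaebdedfdb  b
    4  bbafdchcd$hdhdheaebdedfd  d
    5  bdedfdbbafdchcd$hdhdheae  e
    6  cd$hdhdheaebdedfdbbafdch  h
    7  chcd$hdhdheaebdedfdbbafd  d
    8  d$hdhdheaebdedfdbbafdchc  c
    9  dbbafdchcd$hdhdheaebdedf  f
   10  dchcd$hdhdheaebdedfdbbaf  f
   11  dedfdbbafdchcd$hdhdheaeb  b
   12  dfdbbafdchcd$hdhdheaebde  e
   13  dhdheaebdedfdbbafdchcd$h  h
   14  dheaebdedfdbbafdchcd$hdh  h
   15  eaebdedfdbbafdchcd$hdhdh  h
   16  ebdedfdbbafdchcd$hdhdhea  a
   17  edfdbbafdchcd$hdhdheaebd  d
   18  fdbbafdchcd$hdhdheaebded  d
   19  fdchcd$hdhdheaebdedfdbba  a
   20  hcd$hdhdheaebdedfdbbafdc  c
   21  hdhdheaebdedfdbbafdchcd$  $
   22  hdheaebdedfdbbafdchcd$hd  d
   23  heaebdedfdbbafdchcd$hdhd  d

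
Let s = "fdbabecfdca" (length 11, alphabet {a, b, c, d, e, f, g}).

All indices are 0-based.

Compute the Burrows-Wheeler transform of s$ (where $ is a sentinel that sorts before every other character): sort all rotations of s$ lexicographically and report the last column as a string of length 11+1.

acbdadeffb$c

rank  rotation      last
    0  $fdbabecfdca  a
    1  a$fdbabecfdc  c
    2  abecfdca$fdb  b
    3  babecfdca$fd  d
    4  becfdca$fdba  a
    5  ca$fdbabecfd  d
    6  cfdca$fdbabe  e
    7  dbabecfdca$f  f
    8  dca$fdbabecf  f
    9  ecfdca$fdbab  b
   10  fdbabecfdca$  $
   11  fdca$fdbabec  c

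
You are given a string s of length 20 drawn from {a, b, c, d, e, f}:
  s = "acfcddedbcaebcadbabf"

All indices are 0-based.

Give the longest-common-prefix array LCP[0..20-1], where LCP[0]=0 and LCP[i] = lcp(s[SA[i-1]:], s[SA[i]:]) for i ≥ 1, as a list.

[0, 1, 1, 1, 0, 1, 3, 1, 0, 2, 1, 1, 0, 2, 1, 1, 0, 1, 0, 1]

rank | idx | suffix
   0 |  17 | abf
   1 |   0 | acfcddedbcaebcadbabf
   2 |  14 | adbabf
   3 |  10 | aebcadbabf
   4 |  16 | babf
   5 |  12 | bcadbabf
   6 |   8 | bcaebcadbabf
   7 |  18 | bf
   8 |  13 | cadbabf
   9 |   9 | caebcadbabf
  10 |   3 | cddedbcaebcadbabf
  11 |   1 | cfcddedbcaebcadbabf
  12 |  15 | dbabf
  13 |   7 | dbcaebcadbabf
  14 |   4 | ddedbcaebcadbabf
  15 |   5 | dedbcaebcadbabf
  16 |  11 | ebcadbabf
  17 |   6 | edbcaebcadbabf
  18 |  19 | f
  19 |   2 | fcddedbcaebcadbabf

SA = [17, 0, 14, 10, 16, 12, 8, 18, 13, 9, 3, 1, 15, 7, 4, 5, 11, 6, 19, 2]
[i] adj suffixes → lcp
  [1] 17/0 → 1 ('a')
  [2] 0/14 → 1 ('a')
  [3] 14/10 → 1 ('a')
  [4] 10/16 → 0 ('')
  [5] 16/12 → 1 ('b')
  [6] 12/8 → 3 ('bca')
  [7] 8/18 → 1 ('b')
  [8] 18/13 → 0 ('')
  [9] 13/9 → 2 ('ca')
  [10] 9/3 → 1 ('c')
  [11] 3/1 → 1 ('c')
  [12] 1/15 → 0 ('')
  [13] 15/7 → 2 ('db')
  [14] 7/4 → 1 ('d')
  [15] 4/5 → 1 ('d')
  [16] 5/11 → 0 ('')
  [17] 11/6 → 1 ('e')
  [18] 6/19 → 0 ('')
  [19] 19/2 → 1 ('f')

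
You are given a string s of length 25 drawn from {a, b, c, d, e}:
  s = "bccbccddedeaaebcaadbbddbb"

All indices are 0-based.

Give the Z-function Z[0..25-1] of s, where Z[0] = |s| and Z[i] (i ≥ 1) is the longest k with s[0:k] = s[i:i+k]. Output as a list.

[25, 0, 0, 3, 0, 0, 0, 0, 0, 0, 0, 0, 0, 0, 2, 0, 0, 0, 0, 1, 1, 0, 0, 1, 1]

Z[0]=25
i=1: fresh scan; Z[1]=0
i=2: fresh scan; Z[2]=0
i=3: fresh scan; Z[3]=3 grow→box=[3,6)
i=4: min(r-i=2, Z[1]=0)=0; Z[4]=0
i=5: min(r-i=1, Z[2]=0)=0; Z[5]=0
i=6: fresh scan; Z[6]=0
i=7: fresh scan; Z[7]=0
i=8: fresh scan; Z[8]=0
i=9: fresh scan; Z[9]=0
i=10: fresh scan; Z[10]=0
i=11: fresh scan; Z[11]=0
i=12: fresh scan; Z[12]=0
i=13: fresh scan; Z[13]=0
i=14: fresh scan; Z[14]=2 grow→box=[14,16)
i=15: min(r-i=1, Z[1]=0)=0; Z[15]=0
i=16: fresh scan; Z[16]=0
i=17: fresh scan; Z[17]=0
i=18: fresh scan; Z[18]=0
i=19: fresh scan; Z[19]=1 grow→box=[19,20)
i=20: fresh scan; Z[20]=1 grow→box=[20,21)
i=21: fresh scan; Z[21]=0
i=22: fresh scan; Z[22]=0
i=23: fresh scan; Z[23]=1 grow→box=[23,24)
i=24: fresh scan; Z[24]=1 grow→box=[24,25)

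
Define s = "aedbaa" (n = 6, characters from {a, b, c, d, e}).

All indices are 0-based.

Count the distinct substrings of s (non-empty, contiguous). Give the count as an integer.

19

rank→(start, suffix):
  0 → (5, 'a')
  1 → (4, 'aa')
  2 → (0, 'aedbaa')
  3 → (3, 'baa')
  4 → (2, 'dbaa')
  5 → (1, 'edbaa')

SA = [5, 4, 0, 3, 2, 1]
rank  pair      lcp
   1  s[5:],s[4:]  1  'a'
   2  s[4:],s[0:]  1  'a'
   3  s[0:],s[3:]  0  ''
   4  s[3:],s[2:]  0  ''
   5  s[2:],s[1:]  0  ''

n(n+1)/2 = 6·7/2 = 21
Σ LCP = 0 + 1 + 1 + 0 + 0 + 0 = 2
distinct = 21 − 2 = 19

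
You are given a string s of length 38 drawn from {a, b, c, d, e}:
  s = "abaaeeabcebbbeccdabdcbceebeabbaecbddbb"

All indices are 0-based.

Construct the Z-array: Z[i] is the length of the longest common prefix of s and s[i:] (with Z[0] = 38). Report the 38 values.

Z[0]=38
i=1: outside box; Z[1]=0
i=2: outside box; Z[2]=1 grow→box=[2,3)
i=3: outside box; Z[3]=1 grow→box=[3,4)
i=4: outside box; Z[4]=0
i=5: outside box; Z[5]=0
i=6: outside box; Z[6]=2 grow→box=[6,8)
i=7: min(r-i=1, Z[1]=0)=0; Z[7]=0
i=8: outside box; Z[8]=0
i=9: outside box; Z[9]=0
i=10: outside box; Z[10]=0
i=11: outside box; Z[11]=0
i=12: outside box; Z[12]=0
i=13: outside box; Z[13]=0
i=14: outside box; Z[14]=0
i=15: outside box; Z[15]=0
i=16: outside box; Z[16]=0
i=17: outside box; Z[17]=2 grow→box=[17,19)
i=18: min(r-i=1, Z[1]=0)=0; Z[18]=0
i=19: outside box; Z[19]=0
i=20: outside box; Z[20]=0
i=21: outside box; Z[21]=0
i=22: outside box; Z[22]=0
i=23: outside box; Z[23]=0
i=24: outside box; Z[24]=0
i=25: outside box; Z[25]=0
i=26: outside box; Z[26]=0
i=27: outside box; Z[27]=2 grow→box=[27,29)
i=28: min(r-i=1, Z[1]=0)=0; Z[28]=0
i=29: outside box; Z[29]=0
i=30: outside box; Z[30]=1 grow→box=[30,31)
i=31: outside box; Z[31]=0
i=32: outside box; Z[32]=0
i=33: outside box; Z[33]=0
i=34: outside box; Z[34]=0
i=35: outside box; Z[35]=0
i=36: outside box; Z[36]=0
i=37: outside box; Z[37]=0

[38, 0, 1, 1, 0, 0, 2, 0, 0, 0, 0, 0, 0, 0, 0, 0, 0, 2, 0, 0, 0, 0, 0, 0, 0, 0, 0, 2, 0, 0, 1, 0, 0, 0, 0, 0, 0, 0]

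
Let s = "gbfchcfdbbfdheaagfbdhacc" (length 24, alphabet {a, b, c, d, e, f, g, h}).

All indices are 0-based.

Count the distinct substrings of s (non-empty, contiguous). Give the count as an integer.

sorted suffixes:
  #0 SA[0]=14  'aagfbdhacc'
  #1 SA[1]=21  'acc'
  #2 SA[2]=15  'agfbdhacc'
  #3 SA[3]=8  'bbfdheaagfbdhacc'
  #4 SA[4]=18  'bdhacc'
  #5 SA[5]=1  'bfchcfdbbfdheaagfbdhacc'
  #6 SA[6]=9  'bfdheaagfbdhacc'
  #7 SA[7]=23  'c'
  #8 SA[8]=22  'cc'
  #9 SA[9]=5  'cfdbbfdheaagfbdhacc'
  #10 SA[10]=3  'chcfdbbfdheaagfbdhacc'
  #11 SA[11]=7  'dbbfdheaagfbdhacc'
  #12 SA[12]=19  'dhacc'
  #13 SA[13]=11  'dheaagfbdhacc'
  #14 SA[14]=13  'eaagfbdhacc'
  #15 SA[15]=17  'fbdhacc'
  #16 SA[16]=2  'fchcfdbbfdheaagfbdhacc'
  #17 SA[17]=6  'fdbbfdheaagfbdhacc'
  #18 SA[18]=10  'fdheaagfbdhacc'
  #19 SA[19]=0  'gbfchcfdbbfdheaagfbdhacc'
  #20 SA[20]=16  'gfbdhacc'
  #21 SA[21]=20  'hacc'
  #22 SA[22]=4  'hcfdbbfdheaagfbdhacc'
  #23 SA[23]=12  'heaagfbdhacc'

SA = [14, 21, 15, 8, 18, 1, 9, 23, 22, 5, 3, 7, 19, 11, 13, 17, 2, 6, 10, 0, 16, 20, 4, 12]
i: (SA[i-1],SA[i]) lcp shared
  1: (14,21) 1 'a'
  2: (21,15) 1 'a'
  3: (15,8) 0 ''
  4: (8,18) 1 'b'
  5: (18,1) 1 'b'
  6: (1,9) 2 'bf'
  7: (9,23) 0 ''
  8: (23,22) 1 'c'
  9: (22,5) 1 'c'
  10: (5,3) 1 'c'
  11: (3,7) 0 ''
  12: (7,19) 1 'd'
  13: (19,11) 2 'dh'
  14: (11,13) 0 ''
  15: (13,17) 0 ''
  16: (17,2) 1 'f'
  17: (2,6) 1 'f'
  18: (6,10) 2 'fd'
  19: (10,0) 0 ''
  20: (0,16) 1 'g'
  21: (16,20) 0 ''
  22: (20,4) 1 'h'
  23: (4,12) 1 'h'

n(n+1)/2 = 24·25/2 = 300
Σ LCP = 0 + 1 + 1 + 0 + 1 + 1 + 2 + 0 + 1 + 1 + 1 + 0 + 1 + 2 + 0 + 0 + 1 + 1 + 2 + 0 + 1 + 0 + 1 + 1 = 19
distinct = 300 − 19 = 281

281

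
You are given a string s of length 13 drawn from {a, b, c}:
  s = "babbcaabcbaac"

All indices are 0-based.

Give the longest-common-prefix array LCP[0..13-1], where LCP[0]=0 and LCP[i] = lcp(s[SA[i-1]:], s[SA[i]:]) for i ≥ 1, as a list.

[0, 2, 1, 2, 1, 0, 2, 1, 1, 2, 0, 1, 1]

rank→(start, suffix):
  0 → (5, 'aabcbaac')
  1 → (10, 'aac')
  2 → (1, 'abbcaabcbaac')
  3 → (6, 'abcbaac')
  4 → (11, 'ac')
  5 → (9, 'baac')
  6 → (0, 'babbcaabcbaac')
  7 → (2, 'bbcaabcbaac')
  8 → (3, 'bcaabcbaac')
  9 → (7, 'bcbaac')
  10 → (12, 'c')
  11 → (4, 'caabcbaac')
  12 → (8, 'cbaac')

SA = [5, 10, 1, 6, 11, 9, 0, 2, 3, 7, 12, 4, 8]
[i] adj suffixes → lcp
  [1] 5/10 → 2 ('aa')
  [2] 10/1 → 1 ('a')
  [3] 1/6 → 2 ('ab')
  [4] 6/11 → 1 ('a')
  [5] 11/9 → 0 ('')
  [6] 9/0 → 2 ('ba')
  [7] 0/2 → 1 ('b')
  [8] 2/3 → 1 ('b')
  [9] 3/7 → 2 ('bc')
  [10] 7/12 → 0 ('')
  [11] 12/4 → 1 ('c')
  [12] 4/8 → 1 ('c')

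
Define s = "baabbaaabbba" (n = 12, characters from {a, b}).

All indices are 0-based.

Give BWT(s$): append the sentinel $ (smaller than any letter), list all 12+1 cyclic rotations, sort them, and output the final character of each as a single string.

rank  rotation       last
    0  $baabbaaabbba  a
    1  a$baabbaaabbb  b
    2  aaabbba$baabb  b
    3  aabbaaabbba$b  b
    4  aabbba$baabba  a
    5  abbaaabbba$ba  a
    6  abbba$baabbaa  a
    7  ba$baabbaaabb  b
    8  baaabbba$baab  b
    9  baabbaaabbba$  $
   10  bba$baabbaaab  b
   11  bbaaabbba$baa  a
   12  bbba$baabbaaa  a

abbbaaabb$baa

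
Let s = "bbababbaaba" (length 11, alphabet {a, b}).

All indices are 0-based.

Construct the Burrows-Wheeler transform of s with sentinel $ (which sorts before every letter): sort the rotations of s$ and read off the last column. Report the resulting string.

rank  rotation      last
    0  $bbababbaaba  a
    1  a$bbababbaab  b
    2  aaba$bbababb  b
    3  aba$bbababba  a
    4  ababbaaba$bb  b
    5  abbaaba$bbab  b
    6  ba$bbababbaa  a
    7  baaba$bbabab  b
    8  bababbaaba$b  b
    9  babbaaba$bba  a
   10  bbaaba$bbaba  a
   11  bbababbaaba$  $

abbabbabbaa$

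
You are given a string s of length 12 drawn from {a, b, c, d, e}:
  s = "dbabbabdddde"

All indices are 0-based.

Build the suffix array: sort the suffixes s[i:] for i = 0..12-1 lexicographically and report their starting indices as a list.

rank | idx | suffix
   0 |   2 | abbabdddde
   1 |   5 | abdddde
   2 |   1 | babbabdddde
   3 |   4 | babdddde
   4 |   3 | bbabdddde
   5 |   6 | bdddde
   6 |   0 | dbabbabdddde
   7 |   7 | dddde
   8 |   8 | ddde
   9 |   9 | dde
  10 |  10 | de
  11 |  11 | e

[2, 5, 1, 4, 3, 6, 0, 7, 8, 9, 10, 11]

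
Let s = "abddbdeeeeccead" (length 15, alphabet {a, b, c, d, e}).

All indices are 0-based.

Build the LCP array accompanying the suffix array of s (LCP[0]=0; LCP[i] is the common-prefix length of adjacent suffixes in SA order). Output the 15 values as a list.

sorted suffixes:
  #0 SA[0]=0  'abddbdeeeeccead'
  #1 SA[1]=13  'ad'
  #2 SA[2]=1  'bddbdeeeeccead'
  #3 SA[3]=4  'bdeeeeccead'
  #4 SA[4]=10  'ccead'
  #5 SA[5]=11  'cead'
  #6 SA[6]=14  'd'
  #7 SA[7]=3  'dbdeeeeccead'
  #8 SA[8]=2  'ddbdeeeeccead'
  #9 SA[9]=5  'deeeeccead'
  #10 SA[10]=12  'ead'
  #11 SA[11]=9  'eccead'
  #12 SA[12]=8  'eeccead'
  #13 SA[13]=7  'eeeccead'
  #14 SA[14]=6  'eeeeccead'

SA = [0, 13, 1, 4, 10, 11, 14, 3, 2, 5, 12, 9, 8, 7, 6]
rank  pair      lcp
   1  s[0:],s[13:]  1  'a'
   2  s[13:],s[1:]  0  ''
   3  s[1:],s[4:]  2  'bd'
   4  s[4:],s[10:]  0  ''
   5  s[10:],s[11:]  1  'c'
   6  s[11:],s[14:]  0  ''
   7  s[14:],s[3:]  1  'd'
   8  s[3:],s[2:]  1  'd'
   9  s[2:],s[5:]  1  'd'
  10  s[5:],s[12:]  0  ''
  11  s[12:],s[9:]  1  'e'
  12  s[9:],s[8:]  1  'e'
  13  s[8:],s[7:]  2  'ee'
  14  s[7:],s[6:]  3  'eee'

[0, 1, 0, 2, 0, 1, 0, 1, 1, 1, 0, 1, 1, 2, 3]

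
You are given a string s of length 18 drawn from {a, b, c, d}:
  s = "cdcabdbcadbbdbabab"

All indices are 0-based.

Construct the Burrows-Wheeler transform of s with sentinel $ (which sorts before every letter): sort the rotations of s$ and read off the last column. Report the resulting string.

bbbccaadddbadb$babc

rank  rotation             last
    0  $cdcabdbcadbbdbabab  b
    1  ab$cdcabdbcadbbdbab  b
    2  abab$cdcabdbcadbbdb  b
    3  abdbcadbbdbabab$cdc  c
    4  adbbdbabab$cdcabdbc  c
    5  b$cdcabdbcadbbdbaba  a
    6  bab$cdcabdbcadbbdba  a
    7  babab$cdcabdbcadbbd  d
    8  bbdbabab$cdcabdbcad  d
    9  bcadbbdbabab$cdcabd  d
   10  bdbabab$cdcabdbcadb  b
   11  bdbcadbbdbabab$cdca  a
   12  cabdbcadbbdbabab$cd  d
   13  cadbbdbabab$cdcabdb  b
   14  cdcabdbcadbbdbabab$  $
   15  dbabab$cdcabdbcadbb  b
   16  dbbdbabab$cdcabdbca  a
   17  dbcadbbdbabab$cdcab  b
   18  dcabdbcadbbdbabab$c  c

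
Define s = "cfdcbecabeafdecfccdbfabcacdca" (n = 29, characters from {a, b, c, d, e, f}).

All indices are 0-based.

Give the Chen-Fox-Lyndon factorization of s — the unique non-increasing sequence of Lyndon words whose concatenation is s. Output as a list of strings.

["cfd", "c", "bec", "abeafdecfccdbf", "abcacdc", "a"]

emit factor 1: 'cfd' (i=0, period=3)
emit factor 2: 'c' (i=3, period=1)
emit factor 3: 'bec' (i=4, period=3)
emit factor 4: 'abeafdecfccdbf' (i=7, period=14)
emit factor 5: 'abcacdc' (i=21, period=7)
emit factor 6: 'a' (i=28, period=1)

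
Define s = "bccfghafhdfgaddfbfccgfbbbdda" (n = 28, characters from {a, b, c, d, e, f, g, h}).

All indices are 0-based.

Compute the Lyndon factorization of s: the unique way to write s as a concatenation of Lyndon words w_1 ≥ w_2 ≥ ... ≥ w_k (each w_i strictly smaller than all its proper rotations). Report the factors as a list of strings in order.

["bccfgh", "afhdfg", "addfbfccgfbbbdd", "a"]

emit factor 1: 'bccfgh' (i=0, period=6)
emit factor 2: 'afhdfg' (i=6, period=6)
emit factor 3: 'addfbfccgfbbbdd' (i=12, period=15)
emit factor 4: 'a' (i=27, period=1)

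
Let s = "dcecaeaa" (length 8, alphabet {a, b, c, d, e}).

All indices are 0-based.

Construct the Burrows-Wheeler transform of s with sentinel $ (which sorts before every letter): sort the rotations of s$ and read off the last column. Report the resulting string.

rank  rotation   last
    0  $dcecaeaa  a
    1  a$dcecaea  a
    2  aa$dcecae  e
    3  aeaa$dcec  c
    4  caeaa$dce  e
    5  cecaeaa$d  d
    6  dcecaeaa$  $
    7  eaa$dceca  a
    8  ecaeaa$dc  c

aaeced$ac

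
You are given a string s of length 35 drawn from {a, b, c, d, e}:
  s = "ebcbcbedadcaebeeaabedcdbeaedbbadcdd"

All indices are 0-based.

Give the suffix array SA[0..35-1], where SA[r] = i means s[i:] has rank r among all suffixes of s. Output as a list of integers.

[16, 17, 8, 30, 11, 25, 29, 28, 1, 3, 23, 5, 18, 13, 10, 2, 4, 21, 32, 34, 7, 27, 22, 9, 20, 31, 33, 15, 24, 0, 12, 6, 26, 19, 14]

rank | idx | suffix
   0 |  16 | aabedcdbeaedbbadcdd
   1 |  17 | abedcdbeaedbbadcdd
   2 |   8 | adcaebeeaabedcdbeaedbbadcdd
   3 |  30 | adcdd
   4 |  11 | aebeeaabedcdbeaedbbadcdd
   5 |  25 | aedbbadcdd
   6 |  29 | badcdd
   7 |  28 | bbadcdd
   8 |   1 | bcbcbedadcaebeeaabedcdbeaedbbadcdd
   9 |   3 | bcbedadcaebeeaabedcdbeaedbbadcdd
  10 |  23 | beaedbbadcdd
  11 |   5 | bedadcaebeeaabedcdbeaedbbadcdd
  12 |  18 | bedcdbeaedbbadcdd
  13 |  13 | beeaabedcdbeaedbbadcdd
  14 |  10 | caebeeaabedcdbeaedbbadcdd
  15 |   2 | cbcbedadcaebeeaabedcdbeaedbbadcdd
  16 |   4 | cbedadcaebeeaabedcdbeaedbbadcdd
  17 |  21 | cdbeaedbbadcdd
  18 |  32 | cdd
  19 |  34 | d
  20 |   7 | dadcaebeeaabedcdbeaedbbadcdd
  21 |  27 | dbbadcdd
  22 |  22 | dbeaedbbadcdd
  23 |   9 | dcaebeeaabedcdbeaedbbadcdd
  24 |  20 | dcdbeaedbbadcdd
  25 |  31 | dcdd
  26 |  33 | dd
  27 |  15 | eaabedcdbeaedbbadcdd
  28 |  24 | eaedbbadcdd
  29 |   0 | ebcbcbedadcaebeeaabedcdbeaedbbadcdd
  30 |  12 | ebeeaabedcdbeaedbbadcdd
  31 |   6 | edadcaebeeaabedcdbeaedbbadcdd
  32 |  26 | edbbadcdd
  33 |  19 | edcdbeaedbbadcdd
  34 |  14 | eeaabedcdbeaedbbadcdd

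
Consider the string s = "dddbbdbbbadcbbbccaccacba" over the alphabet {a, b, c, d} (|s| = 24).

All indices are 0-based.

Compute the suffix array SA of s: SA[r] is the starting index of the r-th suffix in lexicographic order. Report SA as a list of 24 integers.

rank | idx | suffix
   0 |  23 | a
   1 |  20 | acba
   2 |  17 | accacba
   3 |   9 | adcbbbccaccacba
   4 |  22 | ba
   5 |   8 | badcbbbccaccacba
   6 |   7 | bbadcbbbccaccacba
   7 |   6 | bbbadcbbbccaccacba
   8 |  12 | bbbccaccacba
   9 |  13 | bbccaccacba
  10 |   3 | bbdbbbadcbbbccaccacba
  11 |  14 | bccaccacba
  12 |   4 | bdbbbadcbbbccaccacba
  13 |  19 | cacba
  14 |  16 | caccacba
  15 |  21 | cba
  16 |  11 | cbbbccaccacba
  17 |  18 | ccacba
  18 |  15 | ccaccacba
  19 |   5 | dbbbadcbbbccaccacba
  20 |   2 | dbbdbbbadcbbbccaccacba
  21 |  10 | dcbbbccaccacba
  22 |   1 | ddbbdbbbadcbbbccaccacba
  23 |   0 | dddbbdbbbadcbbbccaccacba

[23, 20, 17, 9, 22, 8, 7, 6, 12, 13, 3, 14, 4, 19, 16, 21, 11, 18, 15, 5, 2, 10, 1, 0]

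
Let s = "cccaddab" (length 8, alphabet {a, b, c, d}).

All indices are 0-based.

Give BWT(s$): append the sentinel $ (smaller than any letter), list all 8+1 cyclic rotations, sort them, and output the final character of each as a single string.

bdcacc$da

rank  rotation   last
    0  $cccaddab  b
    1  ab$cccadd  d
    2  addab$ccc  c
    3  b$cccadda  a
    4  caddab$cc  c
    5  ccaddab$c  c
    6  cccaddab$  $
    7  dab$cccad  d
    8  ddab$ccca  a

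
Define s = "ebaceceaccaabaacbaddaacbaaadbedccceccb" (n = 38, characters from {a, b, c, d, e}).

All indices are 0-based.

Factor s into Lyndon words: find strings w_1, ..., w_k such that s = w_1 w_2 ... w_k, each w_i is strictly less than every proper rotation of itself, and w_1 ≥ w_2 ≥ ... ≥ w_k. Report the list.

["e", "b", "acece", "acc", "aabaacbaddaacb", "aaadbedccceccb"]

emit factor 1: 'e' (i=0, period=1)
emit factor 2: 'b' (i=1, period=1)
emit factor 3: 'acece' (i=2, period=5)
emit factor 4: 'acc' (i=7, period=3)
emit factor 5: 'aabaacbaddaacb' (i=10, period=14)
emit factor 6: 'aaadbedccceccb' (i=24, period=14)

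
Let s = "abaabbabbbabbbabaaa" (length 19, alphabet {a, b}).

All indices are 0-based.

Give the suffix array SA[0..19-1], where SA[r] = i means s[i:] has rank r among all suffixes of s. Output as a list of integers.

[18, 17, 16, 2, 14, 0, 3, 10, 6, 15, 1, 13, 9, 5, 12, 8, 4, 11, 7]

sorted suffixes:
  #0 SA[0]=18  'a'
  #1 SA[1]=17  'aa'
  #2 SA[2]=16  'aaa'
  #3 SA[3]=2  'aabbabbbabbbabaaa'
  #4 SA[4]=14  'abaaa'
  #5 SA[5]=0  'abaabbabbbabbbabaaa'
  #6 SA[6]=3  'abbabbbabbbabaaa'
  #7 SA[7]=10  'abbbabaaa'
  #8 SA[8]=6  'abbbabbbabaaa'
  #9 SA[9]=15  'baaa'
  #10 SA[10]=1  'baabbabbbabbbabaaa'
  #11 SA[11]=13  'babaaa'
  #12 SA[12]=9  'babbbabaaa'
  #13 SA[13]=5  'babbbabbbabaaa'
  #14 SA[14]=12  'bbabaaa'
  #15 SA[15]=8  'bbabbbabaaa'
  #16 SA[16]=4  'bbabbbabbbabaaa'
  #17 SA[17]=11  'bbbabaaa'
  #18 SA[18]=7  'bbbabbbabaaa'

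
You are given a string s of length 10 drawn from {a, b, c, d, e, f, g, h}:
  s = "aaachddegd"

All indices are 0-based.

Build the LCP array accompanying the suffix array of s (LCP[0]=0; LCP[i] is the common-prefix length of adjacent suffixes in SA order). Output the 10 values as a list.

rank | idx | suffix
   0 |   0 | aaachddegd
   1 |   1 | aachddegd
   2 |   2 | achddegd
   3 |   3 | chddegd
   4 |   9 | d
   5 |   5 | ddegd
   6 |   6 | degd
   7 |   7 | egd
   8 |   8 | gd
   9 |   4 | hddegd

SA = [0, 1, 2, 3, 9, 5, 6, 7, 8, 4]
rank  pair      lcp
   1  s[0:],s[1:]  2  'aa'
   2  s[1:],s[2:]  1  'a'
   3  s[2:],s[3:]  0  ''
   4  s[3:],s[9:]  0  ''
   5  s[9:],s[5:]  1  'd'
   6  s[5:],s[6:]  1  'd'
   7  s[6:],s[7:]  0  ''
   8  s[7:],s[8:]  0  ''
   9  s[8:],s[4:]  0  ''

[0, 2, 1, 0, 0, 1, 1, 0, 0, 0]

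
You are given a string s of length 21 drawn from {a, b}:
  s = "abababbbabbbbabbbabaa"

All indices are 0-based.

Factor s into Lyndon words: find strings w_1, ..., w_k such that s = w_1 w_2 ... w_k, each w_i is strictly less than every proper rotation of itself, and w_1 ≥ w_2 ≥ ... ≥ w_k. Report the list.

emit factor 1: 'abababbbabbbbabbb' (i=0, period=17)
emit factor 2: 'ab' (i=17, period=2)
emit factor 3: 'a' (i=19, period=1)
emit factor 4: 'a' (i=20, period=1)

["abababbbabbbbabbb", "ab", "a", "a"]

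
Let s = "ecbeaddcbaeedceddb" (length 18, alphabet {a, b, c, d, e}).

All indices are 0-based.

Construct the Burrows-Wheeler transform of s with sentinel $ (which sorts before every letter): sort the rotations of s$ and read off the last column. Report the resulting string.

bebdccdedddeeab$eca

rank  rotation             last
    0  $ecbeaddcbaeedceddb  b
    1  addcbaeedceddb$ecbe  e
    2  aeedceddb$ecbeaddcb  b
    3  b$ecbeaddcbaeedcedd  d
    4  baeedceddb$ecbeaddc  c
    5  beaddcbaeedceddb$ec  c
    6  cbaeedceddb$ecbeadd  d
    7  cbeaddcbaeedceddb$e  e
    8  ceddb$ecbeaddcbaeed  d
    9  db$ecbeaddcbaeedced  d
   10  dcbaeedceddb$ecbead  d
   11  dceddb$ecbeaddcbaee  e
   12  ddb$ecbeaddcbaeedce  e
   13  ddcbaeedceddb$ecbea  a
   14  eaddcbaeedceddb$ecb  b
   15  ecbeaddcbaeedceddb$  $
   16  edceddb$ecbeaddcbae  e
   17  eddb$ecbeaddcbaeedc  c
   18  eedceddb$ecbeaddcba  a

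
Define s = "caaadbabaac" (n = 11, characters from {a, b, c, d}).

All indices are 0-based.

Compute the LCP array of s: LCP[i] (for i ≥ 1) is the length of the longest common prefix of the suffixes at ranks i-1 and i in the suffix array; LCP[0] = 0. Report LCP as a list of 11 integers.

[0, 2, 2, 1, 1, 1, 0, 2, 0, 1, 0]

rank | idx | suffix
   0 |   1 | aaadbabaac
   1 |   8 | aac
   2 |   2 | aadbabaac
   3 |   6 | abaac
   4 |   9 | ac
   5 |   3 | adbabaac
   6 |   7 | baac
   7 |   5 | babaac
   8 |  10 | c
   9 |   0 | caaadbabaac
  10 |   4 | dbabaac

SA = [1, 8, 2, 6, 9, 3, 7, 5, 10, 0, 4]
i: (SA[i-1],SA[i]) lcp shared
  1: (1,8) 2 'aa'
  2: (8,2) 2 'aa'
  3: (2,6) 1 'a'
  4: (6,9) 1 'a'
  5: (9,3) 1 'a'
  6: (3,7) 0 ''
  7: (7,5) 2 'ba'
  8: (5,10) 0 ''
  9: (10,0) 1 'c'
  10: (0,4) 0 ''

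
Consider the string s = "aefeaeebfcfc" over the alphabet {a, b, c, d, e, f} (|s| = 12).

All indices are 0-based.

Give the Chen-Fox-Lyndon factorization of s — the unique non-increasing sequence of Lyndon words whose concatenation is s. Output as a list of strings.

["aefe", "aeebfcfc"]

emit factor 1: 'aefe' (i=0, period=4)
emit factor 2: 'aeebfcfc' (i=4, period=8)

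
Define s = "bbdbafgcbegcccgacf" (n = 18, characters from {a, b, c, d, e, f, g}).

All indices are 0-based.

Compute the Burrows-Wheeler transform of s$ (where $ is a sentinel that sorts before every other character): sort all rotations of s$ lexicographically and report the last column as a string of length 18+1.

rank  rotation             last
    0  $bbdbafgcbegcccgacf  f
    1  acf$bbdbafgcbegcccg  g
    2  afgcbegcccgacf$bbdb  b
    3  bafgcbegcccgacf$bbd  d
    4  bbdbafgcbegcccgacf$  $
    5  bdbafgcbegcccgacf$b  b
    6  begcccgacf$bbdbafgc  c
    7  cbegcccgacf$bbdbafg  g
    8  cccgacf$bbdbafgcbeg  g
    9  ccgacf$bbdbafgcbegc  c
   10  cf$bbdbafgcbegcccga  a
   11  cgacf$bbdbafgcbegcc  c
   12  dbafgcbegcccgacf$bb  b
   13  egcccgacf$bbdbafgcb  b
   14  f$bbdbafgcbegcccgac  c
   15  fgcbegcccgacf$bbdba  a
   16  gacf$bbdbafgcbegccc  c
   17  gcbegcccgacf$bbdbaf  f
   18  gcccgacf$bbdbafgcbe  e

fgbd$bcggcacbbcacfe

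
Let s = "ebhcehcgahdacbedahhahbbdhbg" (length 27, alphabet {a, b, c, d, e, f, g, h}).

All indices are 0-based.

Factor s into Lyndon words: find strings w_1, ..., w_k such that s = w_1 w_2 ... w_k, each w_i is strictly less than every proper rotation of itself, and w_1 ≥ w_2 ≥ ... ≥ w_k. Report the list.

["e", "bhcehcg", "ahd", "acbedahhahbbdhbg"]

emit factor 1: 'e' (i=0, period=1)
emit factor 2: 'bhcehcg' (i=1, period=7)
emit factor 3: 'ahd' (i=8, period=3)
emit factor 4: 'acbedahhahbbdhbg' (i=11, period=16)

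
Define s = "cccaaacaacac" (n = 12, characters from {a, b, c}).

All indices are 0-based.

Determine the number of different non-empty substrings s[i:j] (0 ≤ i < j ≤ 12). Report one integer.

57

rank | idx | suffix
   0 |   3 | aaacaacac
   1 |   4 | aacaacac
   2 |   7 | aacac
   3 |  10 | ac
   4 |   5 | acaacac
   5 |   8 | acac
   6 |  11 | c
   7 |   2 | caaacaacac
   8 |   6 | caacac
   9 |   9 | cac
  10 |   1 | ccaaacaacac
  11 |   0 | cccaaacaacac

SA = [3, 4, 7, 10, 5, 8, 11, 2, 6, 9, 1, 0]
[i] adj suffixes → lcp
  [1] 3/4 → 2 ('aa')
  [2] 4/7 → 4 ('aaca')
  [3] 7/10 → 1 ('a')
  [4] 10/5 → 2 ('ac')
  [5] 5/8 → 3 ('aca')
  [6] 8/11 → 0 ('')
  [7] 11/2 → 1 ('c')
  [8] 2/6 → 3 ('caa')
  [9] 6/9 → 2 ('ca')
  [10] 9/1 → 1 ('c')
  [11] 1/0 → 2 ('cc')

n(n+1)/2 = 12·13/2 = 78
Σ LCP = 0 + 2 + 4 + 1 + 2 + 3 + 0 + 1 + 3 + 2 + 1 + 2 = 21
distinct = 78 − 21 = 57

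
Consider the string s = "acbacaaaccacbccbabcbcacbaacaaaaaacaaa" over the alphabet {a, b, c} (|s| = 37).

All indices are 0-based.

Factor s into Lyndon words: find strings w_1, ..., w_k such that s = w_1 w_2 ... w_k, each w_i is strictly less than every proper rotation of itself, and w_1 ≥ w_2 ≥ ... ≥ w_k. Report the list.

emit factor 1: 'acb' (i=0, period=3)
emit factor 2: 'ac' (i=3, period=2)
emit factor 3: 'aaaccacbccbabcbcacbaac' (i=5, period=22)
emit factor 4: 'aaaaaac' (i=27, period=7)
emit factor 5: 'a' (i=34, period=1)
emit factor 6: 'a' (i=35, period=1)
emit factor 7: 'a' (i=36, period=1)

["acb", "ac", "aaaccacbccbabcbcacbaac", "aaaaaac", "a", "a", "a"]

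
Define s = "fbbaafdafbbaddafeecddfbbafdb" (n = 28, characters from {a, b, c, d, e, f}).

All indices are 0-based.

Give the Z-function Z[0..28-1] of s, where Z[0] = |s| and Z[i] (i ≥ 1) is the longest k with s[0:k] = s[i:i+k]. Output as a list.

Z[0]=28
i=1: fresh scan; Z[1]=0
i=2: fresh scan; Z[2]=0
i=3: fresh scan; Z[3]=0
i=4: fresh scan; Z[4]=0
i=5: fresh scan; Z[5]=1 extend→box=[5,6)
i=6: fresh scan; Z[6]=0
i=7: fresh scan; Z[7]=0
i=8: fresh scan; Z[8]=4 extend→box=[8,12)
i=9: min(r-i=3, Z[1]=0)=0; Z[9]=0
i=10: min(r-i=2, Z[2]=0)=0; Z[10]=0
i=11: min(r-i=1, Z[3]=0)=0; Z[11]=0
i=12: fresh scan; Z[12]=0
i=13: fresh scan; Z[13]=0
i=14: fresh scan; Z[14]=0
i=15: fresh scan; Z[15]=1 extend→box=[15,16)
i=16: fresh scan; Z[16]=0
i=17: fresh scan; Z[17]=0
i=18: fresh scan; Z[18]=0
i=19: fresh scan; Z[19]=0
i=20: fresh scan; Z[20]=0
i=21: fresh scan; Z[21]=4 extend→box=[21,25)
i=22: min(r-i=3, Z[1]=0)=0; Z[22]=0
i=23: min(r-i=2, Z[2]=0)=0; Z[23]=0
i=24: min(r-i=1, Z[3]=0)=0; Z[24]=0
i=25: fresh scan; Z[25]=1 extend→box=[25,26)
i=26: fresh scan; Z[26]=0
i=27: fresh scan; Z[27]=0

[28, 0, 0, 0, 0, 1, 0, 0, 4, 0, 0, 0, 0, 0, 0, 1, 0, 0, 0, 0, 0, 4, 0, 0, 0, 1, 0, 0]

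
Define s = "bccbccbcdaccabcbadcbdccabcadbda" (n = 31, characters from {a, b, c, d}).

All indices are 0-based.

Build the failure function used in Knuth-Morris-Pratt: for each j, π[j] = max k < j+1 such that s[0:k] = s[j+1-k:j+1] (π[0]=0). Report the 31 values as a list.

π[0] = 0
j=1 s[j]='c': π[1]=0 (border '')
j=2 s[j]='c': π[2]=0 (border '')
j=3 s[j]='b': π[3]=1 (border 'b')
j=4 s[j]='c': π[4]=2 (border 'bc')
j=5 s[j]='c': π[5]=3 (border 'bcc')
j=6 s[j]='b': π[6]=4 (border 'bccb')
j=7 s[j]='c': π[7]=5 (border 'bccbc')
j=8 s[j]='d': k: 5→2→0; π[8]=0 (border '')
j=9 s[j]='a': π[9]=0 (border '')
j=10 s[j]='c': π[10]=0 (border '')
j=11 s[j]='c': π[11]=0 (border '')
j=12 s[j]='a': π[12]=0 (border '')
j=13 s[j]='b': π[13]=1 (border 'b')
j=14 s[j]='c': π[14]=2 (border 'bc')
j=15 s[j]='b': k: 2→0; π[15]=1 (border 'b')
j=16 s[j]='a': k: 1→0; π[16]=0 (border '')
j=17 s[j]='d': π[17]=0 (border '')
j=18 s[j]='c': π[18]=0 (border '')
j=19 s[j]='b': π[19]=1 (border 'b')
j=20 s[j]='d': k: 1→0; π[20]=0 (border '')
j=21 s[j]='c': π[21]=0 (border '')
j=22 s[j]='c': π[22]=0 (border '')
j=23 s[j]='a': π[23]=0 (border '')
j=24 s[j]='b': π[24]=1 (border 'b')
j=25 s[j]='c': π[25]=2 (border 'bc')
j=26 s[j]='a': k: 2→0; π[26]=0 (border '')
j=27 s[j]='d': π[27]=0 (border '')
j=28 s[j]='b': π[28]=1 (border 'b')
j=29 s[j]='d': k: 1→0; π[29]=0 (border '')
j=30 s[j]='a': π[30]=0 (border '')

[0, 0, 0, 1, 2, 3, 4, 5, 0, 0, 0, 0, 0, 1, 2, 1, 0, 0, 0, 1, 0, 0, 0, 0, 1, 2, 0, 0, 1, 0, 0]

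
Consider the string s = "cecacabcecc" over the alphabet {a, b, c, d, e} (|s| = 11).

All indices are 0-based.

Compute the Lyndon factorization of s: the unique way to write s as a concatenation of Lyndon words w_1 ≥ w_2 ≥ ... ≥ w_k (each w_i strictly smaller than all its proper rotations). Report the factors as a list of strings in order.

emit factor 1: 'ce' (i=0, period=2)
emit factor 2: 'c' (i=2, period=1)
emit factor 3: 'ac' (i=3, period=2)
emit factor 4: 'abcecc' (i=5, period=6)

["ce", "c", "ac", "abcecc"]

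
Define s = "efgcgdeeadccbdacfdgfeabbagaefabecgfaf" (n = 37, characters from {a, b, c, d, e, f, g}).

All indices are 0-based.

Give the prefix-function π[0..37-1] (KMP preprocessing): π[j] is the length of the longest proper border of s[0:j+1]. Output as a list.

[0, 0, 0, 0, 0, 0, 1, 1, 0, 0, 0, 0, 0, 0, 0, 0, 0, 0, 0, 0, 1, 0, 0, 0, 0, 0, 0, 1, 2, 0, 0, 1, 0, 0, 0, 0, 0]

π[0] = 0
j=1 s[j]='f': π[1]=0 (border '')
j=2 s[j]='g': π[2]=0 (border '')
j=3 s[j]='c': π[3]=0 (border '')
j=4 s[j]='g': π[4]=0 (border '')
j=5 s[j]='d': π[5]=0 (border '')
j=6 s[j]='e': π[6]=1 (border 'e')
j=7 s[j]='e': k: 1→0; π[7]=1 (border 'e')
j=8 s[j]='a': k: 1→0; π[8]=0 (border '')
j=9 s[j]='d': π[9]=0 (border '')
j=10 s[j]='c': π[10]=0 (border '')
j=11 s[j]='c': π[11]=0 (border '')
j=12 s[j]='b': π[12]=0 (border '')
j=13 s[j]='d': π[13]=0 (border '')
j=14 s[j]='a': π[14]=0 (border '')
j=15 s[j]='c': π[15]=0 (border '')
j=16 s[j]='f': π[16]=0 (border '')
j=17 s[j]='d': π[17]=0 (border '')
j=18 s[j]='g': π[18]=0 (border '')
j=19 s[j]='f': π[19]=0 (border '')
j=20 s[j]='e': π[20]=1 (border 'e')
j=21 s[j]='a': k: 1→0; π[21]=0 (border '')
j=22 s[j]='b': π[22]=0 (border '')
j=23 s[j]='b': π[23]=0 (border '')
j=24 s[j]='a': π[24]=0 (border '')
j=25 s[j]='g': π[25]=0 (border '')
j=26 s[j]='a': π[26]=0 (border '')
j=27 s[j]='e': π[27]=1 (border 'e')
j=28 s[j]='f': π[28]=2 (border 'ef')
j=29 s[j]='a': k: 2→0; π[29]=0 (border '')
j=30 s[j]='b': π[30]=0 (border '')
j=31 s[j]='e': π[31]=1 (border 'e')
j=32 s[j]='c': k: 1→0; π[32]=0 (border '')
j=33 s[j]='g': π[33]=0 (border '')
j=34 s[j]='f': π[34]=0 (border '')
j=35 s[j]='a': π[35]=0 (border '')
j=36 s[j]='f': π[36]=0 (border '')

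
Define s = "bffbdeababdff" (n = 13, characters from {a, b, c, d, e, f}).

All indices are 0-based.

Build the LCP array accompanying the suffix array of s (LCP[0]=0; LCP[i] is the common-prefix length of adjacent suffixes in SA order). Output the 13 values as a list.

[0, 2, 0, 1, 2, 1, 0, 1, 0, 0, 1, 1, 2]

rank | idx | suffix
   0 |   6 | ababdff
   1 |   8 | abdff
   2 |   7 | babdff
   3 |   3 | bdeababdff
   4 |   9 | bdff
   5 |   0 | bffbdeababdff
   6 |   4 | deababdff
   7 |  10 | dff
   8 |   5 | eababdff
   9 |  12 | f
  10 |   2 | fbdeababdff
  11 |  11 | ff
  12 |   1 | ffbdeababdff

SA = [6, 8, 7, 3, 9, 0, 4, 10, 5, 12, 2, 11, 1]
rank  pair      lcp
   1  s[6:],s[8:]  2  'ab'
   2  s[8:],s[7:]  0  ''
   3  s[7:],s[3:]  1  'b'
   4  s[3:],s[9:]  2  'bd'
   5  s[9:],s[0:]  1  'b'
   6  s[0:],s[4:]  0  ''
   7  s[4:],s[10:]  1  'd'
   8  s[10:],s[5:]  0  ''
   9  s[5:],s[12:]  0  ''
  10  s[12:],s[2:]  1  'f'
  11  s[2:],s[11:]  1  'f'
  12  s[11:],s[1:]  2  'ff'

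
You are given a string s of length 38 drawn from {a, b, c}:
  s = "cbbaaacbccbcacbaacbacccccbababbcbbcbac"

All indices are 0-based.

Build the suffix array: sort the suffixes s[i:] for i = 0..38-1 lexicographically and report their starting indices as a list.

sorted suffixes:
  #0 SA[0]=3  'aaacbccbcacbaacbacccccbababbcbbcbac'
  #1 SA[1]=15  'aacbacccccbababbcbbcbac'
  #2 SA[2]=4  'aacbccbcacbaacbacccccbababbcbbcbac'
  #3 SA[3]=26  'ababbcbbcbac'
  #4 SA[4]=28  'abbcbbcbac'
  #5 SA[5]=36  'ac'
  #6 SA[6]=12  'acbaacbacccccbababbcbbcbac'
  #7 SA[7]=16  'acbacccccbababbcbbcbac'
  #8 SA[8]=5  'acbccbcacbaacbacccccbababbcbbcbac'
  #9 SA[9]=19  'acccccbababbcbbcbac'
  #10 SA[10]=2  'baaacbccbcacbaacbacccccbababbcbbcbac'
  #11 SA[11]=14  'baacbacccccbababbcbbcbac'
  #12 SA[12]=25  'bababbcbbcbac'
  #13 SA[13]=27  'babbcbbcbac'
  #14 SA[14]=35  'bac'
  #15 SA[15]=18  'bacccccbababbcbbcbac'
  #16 SA[16]=1  'bbaaacbccbcacbaacbacccccbababbcbbcbac'
  #17 SA[17]=32  'bbcbac'
  #18 SA[18]=29  'bbcbbcbac'
  #19 SA[19]=10  'bcacbaacbacccccbababbcbbcbac'
  #20 SA[20]=33  'bcbac'
  #21 SA[21]=30  'bcbbcbac'
  #22 SA[22]=7  'bccbcacbaacbacccccbababbcbbcbac'
  #23 SA[23]=37  'c'
  #24 SA[24]=11  'cacbaacbacccccbababbcbbcbac'
  #25 SA[25]=13  'cbaacbacccccbababbcbbcbac'
  #26 SA[26]=24  'cbababbcbbcbac'
  #27 SA[27]=34  'cbac'
  #28 SA[28]=17  'cbacccccbababbcbbcbac'
  #29 SA[29]=0  'cbbaaacbccbcacbaacbacccccbababbcbbcbac'
  #30 SA[30]=31  'cbbcbac'
  #31 SA[31]=9  'cbcacbaacbacccccbababbcbbcbac'
  #32 SA[32]=6  'cbccbcacbaacbacccccbababbcbbcbac'
  #33 SA[33]=23  'ccbababbcbbcbac'
  #34 SA[34]=8  'ccbcacbaacbacccccbababbcbbcbac'
  #35 SA[35]=22  'cccbababbcbbcbac'
  #36 SA[36]=21  'ccccbababbcbbcbac'
  #37 SA[37]=20  'cccccbababbcbbcbac'

[3, 15, 4, 26, 28, 36, 12, 16, 5, 19, 2, 14, 25, 27, 35, 18, 1, 32, 29, 10, 33, 30, 7, 37, 11, 13, 24, 34, 17, 0, 31, 9, 6, 23, 8, 22, 21, 20]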